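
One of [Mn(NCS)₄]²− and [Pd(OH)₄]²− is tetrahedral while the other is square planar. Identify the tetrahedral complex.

[Mn(NCS)₄]²−

For [Mn(NCS)₄]²−: Summing ligand charges against the −2 overall charge gives an oxidation state of +2 for manganese. Group 7 minus oxidation state 2 gives a d⁵ configuration. A high-spin d⁵ ion has zero CFSE in either geometry, so four ligands adopt the sterically favoured tetrahedral geometry. → tetrahedral.
For [Pd(OH)₄]²−: Ligand charges: each hydroxide is −1. With an overall charge of −2 the palladium centre must be in the +2 oxidation state. Pd sits in group 10, so the d-electron count is 10 − 2 = 8. A 4d d⁸ ion has a large crystal-field splitting; square planar leaves the high-energy d_{x²−y²} orbital empty and maximises CFSE. → square planar.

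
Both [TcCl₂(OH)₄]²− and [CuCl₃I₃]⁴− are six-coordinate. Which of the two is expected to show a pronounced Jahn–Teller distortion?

[TcCl₂(OH)₄]²−: Summing ligand charges against the −2 overall charge gives an oxidation state of +4 for technetium. Tc sits in group 7, so the d-electron count is 7 − 4 = 3. The d³ configuration leaves the e_g set evenly filled (or empty) — no strong Jahn–Teller driving force.
[CuCl₃I₃]⁴−: Ligand charges: each chloride is −1; each iodide is −1. With an overall charge of −4 the copper centre must be in the +2 oxidation state. Group 11 minus oxidation state 2 gives a d⁹ configuration. The t₂g⁶e_g³ configuration has an unevenly filled e_g set; the Jahn–Teller theorem predicts a tetragonal distortion (typically axial elongation) to lift the degeneracy.

[CuCl₃I₃]⁴−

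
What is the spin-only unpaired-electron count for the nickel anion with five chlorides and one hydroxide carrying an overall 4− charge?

2

Summing ligand charges against the −4 overall charge gives an oxidation state of +2 for nickel.
Nickel is a group-10 element; Ni(II) is therefore d⁸.
In an octahedral field the d⁸ configuration is t₂g⁶e_g² (only one arrangement possible), giving 2 unpaired electrons.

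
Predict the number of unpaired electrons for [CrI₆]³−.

3 unpaired electrons

Ligand charges: each iodide is −1. With an overall charge of −3 the chromium centre must be in the +3 oxidation state.
Cr sits in group 6, so the d-electron count is 6 − 3 = 3.
In an octahedral field the d³ configuration is t₂g³e_g⁰ (only one arrangement possible), giving 3 unpaired electrons.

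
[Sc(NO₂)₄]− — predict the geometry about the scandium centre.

tetrahedral

Ligand charges: each nitro (N-bound nitrite) is −1. With an overall charge of −1 the scandium centre must be in the +3 oxidation state.
Scandium is a group-3 element; Sc(III) is therefore d⁰.
Coordination number: 4.
A d⁰ ion has no crystal-field stabilisation preference between square planar and tetrahedral, so four ligands adopt the sterically favoured tetrahedral geometry.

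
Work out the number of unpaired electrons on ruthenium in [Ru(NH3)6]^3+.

Ammonia is neutral; balancing the +3 overall charge requires Ru(III).
Ruthenium is a group-8 element; Ru(III) is therefore d⁵.
The spin state decides the count: a 4d ion has a large Δₒ and is invariably low-spin.
An octahedral low-spin d⁵ ion is t₂g⁵e_g⁰, giving 1 unpaired electron.

1 unpaired electron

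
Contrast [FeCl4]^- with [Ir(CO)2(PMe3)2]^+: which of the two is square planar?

[Ir(CO)2(PMe3)2]^+

For [FeCl4]^-: Ligand charges: each chloride is −1. With an overall charge of −1 the iron centre must be in the +3 oxidation state. Group 8 minus oxidation state 3 gives a d⁵ configuration. A high-spin d⁵ ion has zero CFSE in either geometry, so four ligands adopt the sterically favoured tetrahedral geometry. → tetrahedral.
For [Ir(CO)2(PMe3)2]^+: Carbonyl is neutral; trimethylphosphine is neutral; balancing the +1 overall charge requires Ir(I). Group 9 minus oxidation state 1 gives a d⁸ configuration. A 5d d⁸ ion has a large crystal-field splitting; square planar leaves the high-energy d_{x²−y²} orbital empty and maximises CFSE. → square planar.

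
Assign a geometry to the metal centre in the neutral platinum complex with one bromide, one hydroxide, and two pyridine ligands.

Each bromide is −1; each hydroxide is −1; pyridine is neutral; balancing the 0 overall charge requires Pt(II).
Pt sits in group 10, so the d-electron count is 10 − 2 = 8.
With 4 monodentate ligands the coordination number is 4.
A 5d d⁸ ion has a large crystal-field splitting; square planar leaves the high-energy d_{x²−y²} orbital empty and maximises CFSE.

square planar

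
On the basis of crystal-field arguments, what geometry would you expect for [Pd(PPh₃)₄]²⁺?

Ligand charges: triphenylphosphine is neutral. With an overall charge of +2 the palladium centre must be in the +2 oxidation state.
Palladium is a group-10 element; Pd(II) is therefore d⁸.
Coordination number: 4.
A 4d d⁸ ion has a large crystal-field splitting; square planar leaves the high-energy d_{x²−y²} orbital empty and maximises CFSE.

square planar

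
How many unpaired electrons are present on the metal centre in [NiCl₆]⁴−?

2

Ligand charges: each chloride is −1. With an overall charge of −4 the nickel centre must be in the +2 oxidation state.
Ni sits in group 10, so the d-electron count is 10 − 2 = 8.
In an octahedral field the d⁸ configuration is t₂g⁶e_g² (only one arrangement possible), giving 2 unpaired electrons.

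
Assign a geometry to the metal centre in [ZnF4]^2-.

Ligand charges: each fluoride is −1. With an overall charge of −2 the zinc centre must be in the +2 oxidation state.
Zn sits in group 12, so the d-electron count is 12 − 2 = 10.
With 4 monodentate ligands the coordination number is 4.
A d¹⁰ ion has no crystal-field stabilisation preference between square planar and tetrahedral, so four ligands adopt the sterically favoured tetrahedral geometry.

tetrahedral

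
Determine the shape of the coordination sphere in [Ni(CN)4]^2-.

square planar

Each cyanide is −1; balancing the −2 overall charge requires Ni(II).
Ni sits in group 10, so the d-electron count is 10 − 2 = 8.
With 4 monodentate ligands the coordination number is 4.
Cyanide is a strong-field ligand (high in the spectrochemical series).
A 3d d⁸ ion with strong-field ligands gains enough CFSE to favour square planar over tetrahedral.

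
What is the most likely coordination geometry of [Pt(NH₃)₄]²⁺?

Ligand charges: ammonia is neutral. With an overall charge of +2 the platinum centre must be in the +2 oxidation state.
Pt sits in group 10, so the d-electron count is 10 − 2 = 8.
With 4 monodentate ligands the coordination number is 4.
A 5d d⁸ ion has a large crystal-field splitting; square planar leaves the high-energy d_{x²−y²} orbital empty and maximises CFSE.

square planar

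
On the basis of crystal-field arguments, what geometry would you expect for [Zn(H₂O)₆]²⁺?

octahedral

Ligand charges: water is neutral. With an overall charge of +2 the zinc centre must be in the +2 oxidation state.
Zn sits in group 12, so the d-electron count is 12 − 2 = 10.
With 6 monodentate ligands the coordination number is 6.
Six donors around a single metal centre give an octahedral coordination sphere.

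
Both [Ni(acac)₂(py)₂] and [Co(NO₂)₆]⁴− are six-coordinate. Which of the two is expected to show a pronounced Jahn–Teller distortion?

[Co(NO₂)₆]⁴−

[Ni(acac)₂(py)₂]: Each acetylacetonate is −1; pyridine is neutral; balancing the 0 overall charge requires Ni(II). Ni sits in group 10, so the d-electron count is 10 − 2 = 8. The d⁸ configuration leaves the e_g set evenly filled (or empty) — no strong Jahn–Teller driving force.
[Co(NO₂)₆]⁴−: Summing ligand charges against the −4 overall charge gives an oxidation state of +2 for cobalt. Group 9 minus oxidation state 2 gives a d⁷ configuration. Nitro (N-bound nitrite) is a strong-field ligand (high in the spectrochemical series) for a first-row metal, so the complex is low-spin. The t₂g⁶e_g¹ (low-spin) configuration has an unevenly filled e_g set; the Jahn–Teller theorem predicts a tetragonal distortion (typically axial elongation) to lift the degeneracy.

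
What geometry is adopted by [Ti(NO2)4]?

tetrahedral

Ligand charges: each nitro (N-bound nitrite) is −1. With an overall charge of 0 the titanium centre must be in the +4 oxidation state.
Group 4 minus oxidation state 4 gives a d⁰ configuration.
With 4 monodentate ligands the coordination number is 4.
A d⁰ ion has no crystal-field stabilisation preference between square planar and tetrahedral, so four ligands adopt the sterically favoured tetrahedral geometry.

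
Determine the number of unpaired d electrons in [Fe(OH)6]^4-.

Ligand charges: each hydroxide is −1. With an overall charge of −4 the iron centre must be in the +2 oxidation state.
Group 8 minus oxidation state 2 gives a d⁶ configuration.
The spin state decides the count: Hydroxide is a weak-field ligand for a first-row metal, so the complex is high-spin.
An octahedral high-spin d⁶ ion is t₂g⁴e_g², giving 4 unpaired electrons.

4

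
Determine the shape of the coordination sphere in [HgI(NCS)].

linear

Each iodide is −1; each isothiocyanate is −1; balancing the 0 overall charge requires Hg(II).
Mercury is a group-12 element; Hg(II) is therefore d¹⁰.
Coordination number: 2.
A d¹⁰ ion with only two ligands adopts a linear arrangement (sp hybridisation; no CFSE preference).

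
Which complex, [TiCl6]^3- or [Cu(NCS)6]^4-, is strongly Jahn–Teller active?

[Cu(NCS)6]^4-

[TiCl6]^3-: Summing ligand charges against the −3 overall charge gives an oxidation state of +3 for titanium. Group 4 minus oxidation state 3 gives a d¹ configuration. The d¹ configuration leaves the e_g set evenly filled (or empty) — no strong Jahn–Teller driving force.
[Cu(NCS)6]^4-: Ligand charges: each isothiocyanate is −1. With an overall charge of −4 the copper centre must be in the +2 oxidation state. Cu sits in group 11, so the d-electron count is 11 − 2 = 9. The t₂g⁶e_g³ configuration has an unevenly filled e_g set; the Jahn–Teller theorem predicts a tetragonal distortion (typically axial elongation) to lift the degeneracy.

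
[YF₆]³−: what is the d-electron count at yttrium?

Each fluoride is −1; balancing the −3 overall charge requires Y(III).
Yttrium is a group-3 element; Y(III) is therefore d⁰.

d0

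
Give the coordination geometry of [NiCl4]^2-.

tetrahedral

Each chloride is −1; balancing the −2 overall charge requires Ni(II).
Ni sits in group 10, so the d-electron count is 10 − 2 = 8.
Coordination number: 4.
Chloride is a weak-field ligand.
With weak-field ligands the CFSE gain from square planar is small, so a 3d d⁸ ion takes the sterically preferred tetrahedral geometry.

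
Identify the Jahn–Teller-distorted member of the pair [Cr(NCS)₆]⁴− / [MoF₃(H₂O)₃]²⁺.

[Cr(NCS)₆]⁴−

[Cr(NCS)₆]⁴−: Summing ligand charges against the −4 overall charge gives an oxidation state of +2 for chromium. Chromium is a group-6 element; Cr(II) is therefore d⁴. Isothiocyanate is a weak-field ligand for a first-row metal, so the complex is high-spin. The t₂g³e_g¹ (high-spin) configuration has an unevenly filled e_g set; the Jahn–Teller theorem predicts a tetragonal distortion (typically axial elongation) to lift the degeneracy.
[MoF₃(H₂O)₃]²⁺: Ligand charges: each fluoride is −1; water is neutral. With an overall charge of +2 the molybdenum centre must be in the +5 oxidation state. Group 6 minus oxidation state 5 gives a d¹ configuration. The d¹ configuration leaves the e_g set evenly filled (or empty) — no strong Jahn–Teller driving force.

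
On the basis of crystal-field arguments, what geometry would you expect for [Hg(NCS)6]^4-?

octahedral

Summing ligand charges against the −4 overall charge gives an oxidation state of +2 for mercury.
Hg sits in group 12, so the d-electron count is 12 − 2 = 10.
With 6 monodentate ligands the coordination number is 6.
Six donors around a single metal centre give an octahedral coordination sphere.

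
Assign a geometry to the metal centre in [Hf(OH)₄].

tetrahedral

Ligand charges: each hydroxide is −1. With an overall charge of 0 the hafnium centre must be in the +4 oxidation state.
Hf sits in group 4, so the d-electron count is 4 − 4 = 0.
With 4 monodentate ligands the coordination number is 4.
A d⁰ ion has no crystal-field stabilisation preference between square planar and tetrahedral, so four ligands adopt the sterically favoured tetrahedral geometry.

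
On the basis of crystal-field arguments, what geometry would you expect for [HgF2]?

Ligand charges: each fluoride is −1. With an overall charge of 0 the mercury centre must be in the +2 oxidation state.
Hg sits in group 12, so the d-electron count is 12 − 2 = 10.
Coordination number: 2.
A d¹⁰ ion with only two ligands adopts a linear arrangement (sp hybridisation; no CFSE preference).

linear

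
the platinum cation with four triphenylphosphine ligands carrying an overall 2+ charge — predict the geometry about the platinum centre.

Triphenylphosphine is neutral; balancing the +2 overall charge requires Pt(II).
Platinum is a group-10 element; Pt(II) is therefore d⁸.
With 4 monodentate ligands the coordination number is 4.
A 5d d⁸ ion has a large crystal-field splitting; square planar leaves the high-energy d_{x²−y²} orbital empty and maximises CFSE.

square planar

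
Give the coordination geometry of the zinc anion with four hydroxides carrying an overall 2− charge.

Ligand charges: each hydroxide is −1. With an overall charge of −2 the zinc centre must be in the +2 oxidation state.
Group 12 minus oxidation state 2 gives a d¹⁰ configuration.
With 4 monodentate ligands the coordination number is 4.
A d¹⁰ ion has no crystal-field stabilisation preference between square planar and tetrahedral, so four ligands adopt the sterically favoured tetrahedral geometry.

tetrahedral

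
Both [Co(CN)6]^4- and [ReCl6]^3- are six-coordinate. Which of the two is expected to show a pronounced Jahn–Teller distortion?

[Co(CN)6]^4-

[Co(CN)6]^4-: Each cyanide is −1; balancing the −4 overall charge requires Co(II). Co sits in group 9, so the d-electron count is 9 − 2 = 7. Cyanide is a strong-field ligand (high in the spectrochemical series) for a first-row metal, so the complex is low-spin. The t₂g⁶e_g¹ (low-spin) configuration has an unevenly filled e_g set; the Jahn–Teller theorem predicts a tetragonal distortion (typically axial elongation) to lift the degeneracy.
[ReCl6]^3-: Each chloride is −1; balancing the −3 overall charge requires Re(III). Rhenium is a group-7 element; Re(III) is therefore d⁴. A 5d ion has a large Δₒ and is invariably low-spin. The d⁴ configuration leaves the e_g set evenly filled (or empty) — no strong Jahn–Teller driving force.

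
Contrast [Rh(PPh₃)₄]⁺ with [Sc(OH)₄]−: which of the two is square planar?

[Rh(PPh₃)₄]⁺

For [Rh(PPh₃)₄]⁺: Triphenylphosphine is neutral; balancing the +1 overall charge requires Rh(I). Group 9 minus oxidation state 1 gives a d⁸ configuration. A 4d d⁸ ion has a large crystal-field splitting; square planar leaves the high-energy d_{x²−y²} orbital empty and maximises CFSE. → square planar.
For [Sc(OH)₄]−: Ligand charges: each hydroxide is −1. With an overall charge of −1 the scandium centre must be in the +3 oxidation state. Group 3 minus oxidation state 3 gives a d⁰ configuration. A d⁰ ion has no crystal-field stabilisation preference between square planar and tetrahedral, so four ligands adopt the sterically favoured tetrahedral geometry. → tetrahedral.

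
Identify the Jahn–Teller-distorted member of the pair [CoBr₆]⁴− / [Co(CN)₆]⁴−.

[Co(CN)₆]⁴−

[CoBr₆]⁴−: Ligand charges: each bromide is −1. With an overall charge of −4 the cobalt centre must be in the +2 oxidation state. Group 9 minus oxidation state 2 gives a d⁷ configuration. Bromide is a weak-field ligand for a first-row metal, so the complex is high-spin. The d⁷ configuration leaves the e_g set evenly filled (or empty) — no strong Jahn–Teller driving force.
[Co(CN)₆]⁴−: Each cyanide is −1; balancing the −4 overall charge requires Co(II). Cobalt is a group-9 element; Co(II) is therefore d⁷. Cyanide is a strong-field ligand (high in the spectrochemical series) for a first-row metal, so the complex is low-spin. The t₂g⁶e_g¹ (low-spin) configuration has an unevenly filled e_g set; the Jahn–Teller theorem predicts a tetragonal distortion (typically axial elongation) to lift the degeneracy.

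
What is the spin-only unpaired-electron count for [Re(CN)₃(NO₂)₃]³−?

Each cyanide is −1; each nitro (N-bound nitrite) is −1; balancing the −3 overall charge requires Re(III).
Re sits in group 7, so the d-electron count is 7 − 3 = 4.
The spin state decides the count: a 5d ion has a large Δₒ and is invariably low-spin.
An octahedral low-spin d⁴ ion is t₂g⁴e_g⁰, giving 2 unpaired electrons.

2 unpaired electrons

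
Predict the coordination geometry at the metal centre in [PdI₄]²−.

Summing ligand charges against the −2 overall charge gives an oxidation state of +2 for palladium.
Group 10 minus oxidation state 2 gives a d⁸ configuration.
Coordination number: 4.
A 4d d⁸ ion has a large crystal-field splitting; square planar leaves the high-energy d_{x²−y²} orbital empty and maximises CFSE.

square planar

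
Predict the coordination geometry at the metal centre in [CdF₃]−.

trigonal planar

Ligand charges: each fluoride is −1. With an overall charge of −1 the cadmium centre must be in the +2 oxidation state.
Cd sits in group 12, so the d-electron count is 12 − 2 = 10.
Coordination number: 3.
Three ligands around a d¹⁰ centre minimise repulsion in a trigonal-planar arrangement.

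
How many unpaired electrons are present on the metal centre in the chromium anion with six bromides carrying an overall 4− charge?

4

Summing ligand charges against the −4 overall charge gives an oxidation state of +2 for chromium.
Cr sits in group 6, so the d-electron count is 6 − 2 = 4.
The spin state decides the count: Bromide is a weak-field ligand for a first-row metal, so the complex is high-spin.
An octahedral high-spin d⁴ ion is t₂g³e_g¹, giving 4 unpaired electrons.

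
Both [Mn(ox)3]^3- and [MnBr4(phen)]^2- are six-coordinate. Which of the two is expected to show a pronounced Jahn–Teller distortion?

[Mn(ox)3]^3-

[Mn(ox)3]^3-: Ligand charges: each oxalate is −2. With an overall charge of −3 the manganese centre must be in the +3 oxidation state. Group 7 minus oxidation state 3 gives a d⁴ configuration. Oxalate is a weak-field ligand for a first-row metal, so the complex is high-spin. The t₂g³e_g¹ (high-spin) configuration has an unevenly filled e_g set; the Jahn–Teller theorem predicts a tetragonal distortion (typically axial elongation) to lift the degeneracy.
[MnBr4(phen)]^2-: Each bromide is −1; 1,10-phenanthroline is neutral; balancing the −2 overall charge requires Mn(II). Mn sits in group 7, so the d-electron count is 7 − 2 = 5. Bromide is a weak-field ligand for a first-row metal, so the complex is high-spin. The d⁵ configuration leaves the e_g set evenly filled (or empty) — no strong Jahn–Teller driving force.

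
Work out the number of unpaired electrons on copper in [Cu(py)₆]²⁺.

1

Ligand charges: pyridine is neutral. With an overall charge of +2 the copper centre must be in the +2 oxidation state.
Cu sits in group 11, so the d-electron count is 11 − 2 = 9.
In an octahedral field the d⁹ configuration is t₂g⁶e_g³ (only one arrangement possible), giving 1 unpaired electron.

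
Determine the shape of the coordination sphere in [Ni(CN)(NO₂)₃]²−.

square planar

Ligand charges: each cyanide is −1; each nitro (N-bound nitrite) is −1. With an overall charge of −2 the nickel centre must be in the +2 oxidation state.
Nickel is a group-10 element; Ni(II) is therefore d⁸.
Coordination number: 4.
Cyanide and nitro (N-bound nitrite) are strong-field ligands (high in the spectrochemical series).
A 3d d⁸ ion with strong-field ligands gains enough CFSE to favour square planar over tetrahedral.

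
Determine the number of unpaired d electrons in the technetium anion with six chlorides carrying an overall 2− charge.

3 unpaired electrons

Each chloride is −1; balancing the −2 overall charge requires Tc(IV).
Tc sits in group 7, so the d-electron count is 7 − 4 = 3.
In an octahedral field the d³ configuration is t₂g³e_g⁰ (only one arrangement possible), giving 3 unpaired electrons.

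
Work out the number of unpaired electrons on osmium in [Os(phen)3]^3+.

1 unpaired electron

1,10-phenanthroline is neutral; balancing the +3 overall charge requires Os(III).
Group 8 minus oxidation state 3 gives a d⁵ configuration.
Counting donor atoms: 3×1,10-phenanthroline (bidentate) → 6 donors. Coordination number = 6.
The spin state decides the count: a 5d ion has a large Δₒ and is invariably low-spin.
An octahedral low-spin d⁵ ion is t₂g⁵e_g⁰, giving 1 unpaired electron.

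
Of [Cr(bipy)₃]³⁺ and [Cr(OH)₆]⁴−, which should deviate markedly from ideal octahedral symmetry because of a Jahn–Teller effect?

[Cr(bipy)₃]³⁺: Summing ligand charges against the +3 overall charge gives an oxidation state of +3 for chromium. Chromium is a group-6 element; Cr(III) is therefore d³. The d³ configuration leaves the e_g set evenly filled (or empty) — no strong Jahn–Teller driving force.
[Cr(OH)₆]⁴−: Ligand charges: each hydroxide is −1. With an overall charge of −4 the chromium centre must be in the +2 oxidation state. Chromium is a group-6 element; Cr(II) is therefore d⁴. Hydroxide is a weak-field ligand for a first-row metal, so the complex is high-spin. The t₂g³e_g¹ (high-spin) configuration has an unevenly filled e_g set; the Jahn–Teller theorem predicts a tetragonal distortion (typically axial elongation) to lift the degeneracy.

[Cr(OH)₆]⁴−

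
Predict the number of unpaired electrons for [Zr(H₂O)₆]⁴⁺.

0

Summing ligand charges against the +4 overall charge gives an oxidation state of +4 for zirconium.
Zr sits in group 4, so the d-electron count is 4 − 4 = 0.
In an octahedral field the d⁰ configuration is t₂g⁰e_g⁰, giving 0 unpaired electrons.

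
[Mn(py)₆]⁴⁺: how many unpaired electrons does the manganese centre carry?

Summing ligand charges against the +4 overall charge gives an oxidation state of +4 for manganese.
Mn sits in group 7, so the d-electron count is 7 − 4 = 3.
In an octahedral field the d³ configuration is t₂g³e_g⁰ (only one arrangement possible), giving 3 unpaired electrons.

3 unpaired electrons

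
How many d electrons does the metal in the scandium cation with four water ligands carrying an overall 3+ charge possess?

Water is neutral; balancing the +3 overall charge requires Sc(III).
Group 3 minus oxidation state 3 gives a d⁰ configuration.

d0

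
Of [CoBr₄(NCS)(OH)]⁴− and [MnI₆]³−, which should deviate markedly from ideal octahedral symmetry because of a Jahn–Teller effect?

[CoBr₄(NCS)(OH)]⁴−: Each bromide is −1; each isothiocyanate is −1; each hydroxide is −1; balancing the −4 overall charge requires Co(II). Cobalt is a group-9 element; Co(II) is therefore d⁷. Bromide, hydroxide, and isothiocyanate are weak-field ligands for a first-row metal, so the complex is high-spin. The d⁷ configuration leaves the e_g set evenly filled (or empty) — no strong Jahn–Teller driving force.
[MnI₆]³−: Ligand charges: each iodide is −1. With an overall charge of −3 the manganese centre must be in the +3 oxidation state. Group 7 minus oxidation state 3 gives a d⁴ configuration. Iodide is a weak-field ligand for a first-row metal, so the complex is high-spin. The t₂g³e_g¹ (high-spin) configuration has an unevenly filled e_g set; the Jahn–Teller theorem predicts a tetragonal distortion (typically axial elongation) to lift the degeneracy.

[MnI₆]³−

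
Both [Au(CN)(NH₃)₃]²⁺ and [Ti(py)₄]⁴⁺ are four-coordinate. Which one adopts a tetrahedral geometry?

For [Au(CN)(NH₃)₃]²⁺: Ligand charges: each cyanide is −1; ammonia is neutral. With an overall charge of +2 the gold centre must be in the +3 oxidation state. Au sits in group 11, so the d-electron count is 11 − 3 = 8. A 5d d⁸ ion has a large crystal-field splitting; square planar leaves the high-energy d_{x²−y²} orbital empty and maximises CFSE. → square planar.
For [Ti(py)₄]⁴⁺: Summing ligand charges against the +4 overall charge gives an oxidation state of +4 for titanium. Group 4 minus oxidation state 4 gives a d⁰ configuration. A d⁰ ion has no crystal-field stabilisation preference between square planar and tetrahedral, so four ligands adopt the sterically favoured tetrahedral geometry. → tetrahedral.

[Ti(py)₄]⁴⁺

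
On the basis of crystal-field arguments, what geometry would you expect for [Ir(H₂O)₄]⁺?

square planar

Water is neutral; balancing the +1 overall charge requires Ir(I).
Iridium is a group-9 element; Ir(I) is therefore d⁸.
Coordination number: 4.
A 5d d⁸ ion has a large crystal-field splitting; square planar leaves the high-energy d_{x²−y²} orbital empty and maximises CFSE.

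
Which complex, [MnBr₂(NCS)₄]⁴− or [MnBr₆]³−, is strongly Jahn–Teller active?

[MnBr₂(NCS)₄]⁴−: Each bromide is −1; each isothiocyanate is −1; balancing the −4 overall charge requires Mn(II). Mn sits in group 7, so the d-electron count is 7 − 2 = 5. Bromide and isothiocyanate are weak-field ligands for a first-row metal, so the complex is high-spin. The d⁵ configuration leaves the e_g set evenly filled (or empty) — no strong Jahn–Teller driving force.
[MnBr₆]³−: Summing ligand charges against the −3 overall charge gives an oxidation state of +3 for manganese. Group 7 minus oxidation state 3 gives a d⁴ configuration. Bromide is a weak-field ligand for a first-row metal, so the complex is high-spin. The t₂g³e_g¹ (high-spin) configuration has an unevenly filled e_g set; the Jahn–Teller theorem predicts a tetragonal distortion (typically axial elongation) to lift the degeneracy.

[MnBr₆]³−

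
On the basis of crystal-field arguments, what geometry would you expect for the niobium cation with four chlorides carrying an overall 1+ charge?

Summing ligand charges against the +1 overall charge gives an oxidation state of +5 for niobium.
Niobium is a group-5 element; Nb(V) is therefore d⁰.
With 4 monodentate ligands the coordination number is 4.
A d⁰ ion has no crystal-field stabilisation preference between square planar and tetrahedral, so four ligands adopt the sterically favoured tetrahedral geometry.

tetrahedral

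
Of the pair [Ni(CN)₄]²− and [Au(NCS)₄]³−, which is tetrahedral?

For [Ni(CN)₄]²−: Summing ligand charges against the −2 overall charge gives an oxidation state of +2 for nickel. Ni sits in group 10, so the d-electron count is 10 − 2 = 8. Cyanide is a strong-field ligand (high in the spectrochemical series). A 3d d⁸ ion with strong-field ligands gains enough CFSE to favour square planar over tetrahedral. → square planar.
For [Au(NCS)₄]³−: Summing ligand charges against the −3 overall charge gives an oxidation state of +1 for gold. Au sits in group 11, so the d-electron count is 11 − 1 = 10. A d¹⁰ ion has no crystal-field stabilisation preference between square planar and tetrahedral, so four ligands adopt the sterically favoured tetrahedral geometry. → tetrahedral.

[Au(NCS)₄]³−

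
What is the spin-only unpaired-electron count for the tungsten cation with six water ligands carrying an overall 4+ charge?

Summing ligand charges against the +4 overall charge gives an oxidation state of +4 for tungsten.
Group 6 minus oxidation state 4 gives a d² configuration.
In an octahedral field the d² configuration is t₂g²e_g⁰ (only one arrangement possible), giving 2 unpaired electrons.

2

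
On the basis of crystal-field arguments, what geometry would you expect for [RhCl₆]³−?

octahedral

Ligand charges: each chloride is −1. With an overall charge of −3 the rhodium centre must be in the +3 oxidation state.
Rh sits in group 9, so the d-electron count is 9 − 3 = 6.
Coordination number: 6.
Six donors around a single metal centre give an octahedral coordination sphere.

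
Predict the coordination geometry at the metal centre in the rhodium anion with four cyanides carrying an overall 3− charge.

Summing ligand charges against the −3 overall charge gives an oxidation state of +1 for rhodium.
Rh sits in group 9, so the d-electron count is 9 − 1 = 8.
With 4 monodentate ligands the coordination number is 4.
A 4d d⁸ ion has a large crystal-field splitting; square planar leaves the high-energy d_{x²−y²} orbital empty and maximises CFSE.

square planar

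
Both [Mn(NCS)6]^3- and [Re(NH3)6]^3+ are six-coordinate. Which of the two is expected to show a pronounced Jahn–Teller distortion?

[Mn(NCS)6]^3-

[Mn(NCS)6]^3-: Each isothiocyanate is −1; balancing the −3 overall charge requires Mn(III). Manganese is a group-7 element; Mn(III) is therefore d⁴. Isothiocyanate is a weak-field ligand for a first-row metal, so the complex is high-spin. The t₂g³e_g¹ (high-spin) configuration has an unevenly filled e_g set; the Jahn–Teller theorem predicts a tetragonal distortion (typically axial elongation) to lift the degeneracy.
[Re(NH3)6]^3+: Ligand charges: ammonia is neutral. With an overall charge of +3 the rhenium centre must be in the +3 oxidation state. Re sits in group 7, so the d-electron count is 7 − 3 = 4. A 5d ion has a large Δₒ and is invariably low-spin. The d⁴ configuration leaves the e_g set evenly filled (or empty) — no strong Jahn–Teller driving force.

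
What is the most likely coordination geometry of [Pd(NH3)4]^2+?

square planar

Ligand charges: ammonia is neutral. With an overall charge of +2 the palladium centre must be in the +2 oxidation state.
Pd sits in group 10, so the d-electron count is 10 − 2 = 8.
Coordination number: 4.
A 4d d⁸ ion has a large crystal-field splitting; square planar leaves the high-energy d_{x²−y²} orbital empty and maximises CFSE.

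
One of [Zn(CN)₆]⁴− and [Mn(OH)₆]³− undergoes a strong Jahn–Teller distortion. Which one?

[Zn(CN)₆]⁴−: Summing ligand charges against the −4 overall charge gives an oxidation state of +2 for zinc. Zn sits in group 12, so the d-electron count is 12 − 2 = 10. The d¹⁰ configuration leaves the e_g set evenly filled (or empty) — no strong Jahn–Teller driving force.
[Mn(OH)₆]³−: Summing ligand charges against the −3 overall charge gives an oxidation state of +3 for manganese. Manganese is a group-7 element; Mn(III) is therefore d⁴. Hydroxide is a weak-field ligand for a first-row metal, so the complex is high-spin. The t₂g³e_g¹ (high-spin) configuration has an unevenly filled e_g set; the Jahn–Teller theorem predicts a tetragonal distortion (typically axial elongation) to lift the degeneracy.

[Mn(OH)₆]³−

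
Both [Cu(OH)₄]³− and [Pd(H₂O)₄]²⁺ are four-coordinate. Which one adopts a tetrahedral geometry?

[Cu(OH)₄]³−

For [Cu(OH)₄]³−: Summing ligand charges against the −3 overall charge gives an oxidation state of +1 for copper. Cu sits in group 11, so the d-electron count is 11 − 1 = 10. A d¹⁰ ion has no crystal-field stabilisation preference between square planar and tetrahedral, so four ligands adopt the sterically favoured tetrahedral geometry. → tetrahedral.
For [Pd(H₂O)₄]²⁺: Water is neutral; balancing the +2 overall charge requires Pd(II). Pd sits in group 10, so the d-electron count is 10 − 2 = 8. A 4d d⁸ ion has a large crystal-field splitting; square planar leaves the high-energy d_{x²−y²} orbital empty and maximises CFSE. → square planar.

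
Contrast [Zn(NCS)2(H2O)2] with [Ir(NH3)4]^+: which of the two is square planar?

For [Zn(NCS)2(H2O)2]: Ligand charges: each isothiocyanate is −1; water is neutral. With an overall charge of 0 the zinc centre must be in the +2 oxidation state. Zinc is a group-12 element; Zn(II) is therefore d¹⁰. A d¹⁰ ion has no crystal-field stabilisation preference between square planar and tetrahedral, so four ligands adopt the sterically favoured tetrahedral geometry. → tetrahedral.
For [Ir(NH3)4]^+: Summing ligand charges against the +1 overall charge gives an oxidation state of +1 for iridium. Iridium is a group-9 element; Ir(I) is therefore d⁸. A 5d d⁸ ion has a large crystal-field splitting; square planar leaves the high-energy d_{x²−y²} orbital empty and maximises CFSE. → square planar.

[Ir(NH3)4]^+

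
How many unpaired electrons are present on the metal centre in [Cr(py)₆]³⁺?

3 unpaired electrons

Pyridine is neutral; balancing the +3 overall charge requires Cr(III).
Group 6 minus oxidation state 3 gives a d³ configuration.
In an octahedral field the d³ configuration is t₂g³e_g⁰ (only one arrangement possible), giving 3 unpaired electrons.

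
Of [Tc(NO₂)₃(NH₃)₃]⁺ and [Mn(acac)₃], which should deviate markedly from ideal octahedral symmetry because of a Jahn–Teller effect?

[Mn(acac)₃]

[Tc(NO₂)₃(NH₃)₃]⁺: Each nitro (N-bound nitrite) is −1; ammonia is neutral; balancing the +1 overall charge requires Tc(IV). Tc sits in group 7, so the d-electron count is 7 − 4 = 3. The d³ configuration leaves the e_g set evenly filled (or empty) — no strong Jahn–Teller driving force.
[Mn(acac)₃]: Summing ligand charges against the 0 overall charge gives an oxidation state of +3 for manganese. Manganese is a group-7 element; Mn(III) is therefore d⁴. Acetylacetonate is a weak-field ligand for a first-row metal, so the complex is high-spin. The t₂g³e_g¹ (high-spin) configuration has an unevenly filled e_g set; the Jahn–Teller theorem predicts a tetragonal distortion (typically axial elongation) to lift the degeneracy.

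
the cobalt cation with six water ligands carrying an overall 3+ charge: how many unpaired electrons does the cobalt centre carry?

0 unpaired electrons

Summing ligand charges against the +3 overall charge gives an oxidation state of +3 for cobalt.
Cobalt is a group-9 element; Co(III) is therefore d⁶.
The spin state decides the count: Co(III) has an exceptionally large octahedral splitting and is low-spin with essentially every ligand except fluoride.
An octahedral low-spin d⁶ ion is t₂g⁶e_g⁰, giving 0 unpaired electrons.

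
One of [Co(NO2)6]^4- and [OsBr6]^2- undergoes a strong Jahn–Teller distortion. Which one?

[Co(NO2)6]^4-: Ligand charges: each nitro (N-bound nitrite) is −1. With an overall charge of −4 the cobalt centre must be in the +2 oxidation state. Co sits in group 9, so the d-electron count is 9 − 2 = 7. Nitro (N-bound nitrite) is a strong-field ligand (high in the spectrochemical series) for a first-row metal, so the complex is low-spin. The t₂g⁶e_g¹ (low-spin) configuration has an unevenly filled e_g set; the Jahn–Teller theorem predicts a tetragonal distortion (typically axial elongation) to lift the degeneracy.
[OsBr6]^2-: Summing ligand charges against the −2 overall charge gives an oxidation state of +4 for osmium. Osmium is a group-8 element; Os(IV) is therefore d⁴. A 5d ion has a large Δₒ and is invariably low-spin. The d⁴ configuration leaves the e_g set evenly filled (or empty) — no strong Jahn–Teller driving force.

[Co(NO2)6]^4-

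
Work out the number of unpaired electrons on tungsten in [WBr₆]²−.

Ligand charges: each bromide is −1. With an overall charge of −2 the tungsten centre must be in the +4 oxidation state.
W sits in group 6, so the d-electron count is 6 − 4 = 2.
In an octahedral field the d² configuration is t₂g²e_g⁰ (only one arrangement possible), giving 2 unpaired electrons.

2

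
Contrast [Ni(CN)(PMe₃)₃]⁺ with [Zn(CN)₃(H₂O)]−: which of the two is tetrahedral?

[Zn(CN)₃(H₂O)]−

For [Ni(CN)(PMe₃)₃]⁺: Summing ligand charges against the +1 overall charge gives an oxidation state of +2 for nickel. Nickel is a group-10 element; Ni(II) is therefore d⁸. Cyanide and trimethylphosphine are strong-field ligands (high in the spectrochemical series). A 3d d⁸ ion with strong-field ligands gains enough CFSE to favour square planar over tetrahedral. → square planar.
For [Zn(CN)₃(H₂O)]−: Summing ligand charges against the −1 overall charge gives an oxidation state of +2 for zinc. Zinc is a group-12 element; Zn(II) is therefore d¹⁰. A d¹⁰ ion has no crystal-field stabilisation preference between square planar and tetrahedral, so four ligands adopt the sterically favoured tetrahedral geometry. → tetrahedral.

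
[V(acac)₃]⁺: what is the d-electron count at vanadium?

Ligand charges: each acetylacetonate is −1. With an overall charge of +1 the vanadium centre must be in the +4 oxidation state.
V sits in group 5, so the d-electron count is 5 − 4 = 1.

d1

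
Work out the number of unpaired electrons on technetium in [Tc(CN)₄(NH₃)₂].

3

Summing ligand charges against the 0 overall charge gives an oxidation state of +4 for technetium.
Group 7 minus oxidation state 4 gives a d³ configuration.
In an octahedral field the d³ configuration is t₂g³e_g⁰ (only one arrangement possible), giving 3 unpaired electrons.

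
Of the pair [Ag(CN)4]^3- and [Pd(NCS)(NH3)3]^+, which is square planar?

[Pd(NCS)(NH3)3]^+

For [Ag(CN)4]^3-: Each cyanide is −1; balancing the −3 overall charge requires Ag(I). Ag sits in group 11, so the d-electron count is 11 − 1 = 10. A d¹⁰ ion has no crystal-field stabilisation preference between square planar and tetrahedral, so four ligands adopt the sterically favoured tetrahedral geometry. → tetrahedral.
For [Pd(NCS)(NH3)3]^+: Summing ligand charges against the +1 overall charge gives an oxidation state of +2 for palladium. Pd sits in group 10, so the d-electron count is 10 − 2 = 8. A 4d d⁸ ion has a large crystal-field splitting; square planar leaves the high-energy d_{x²−y²} orbital empty and maximises CFSE. → square planar.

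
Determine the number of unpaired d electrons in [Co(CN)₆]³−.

Each cyanide is −1; balancing the −3 overall charge requires Co(III).
Co sits in group 9, so the d-electron count is 9 − 3 = 6.
The spin state decides the count: Co(III) has an exceptionally large octahedral splitting and is low-spin with essentially every ligand except fluoride.
An octahedral low-spin d⁶ ion is t₂g⁶e_g⁰, giving 0 unpaired electrons.

0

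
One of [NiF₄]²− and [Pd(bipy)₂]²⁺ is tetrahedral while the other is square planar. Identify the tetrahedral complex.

[NiF₄]²−

For [NiF₄]²−: Ligand charges: each fluoride is −1. With an overall charge of −2 the nickel centre must be in the +2 oxidation state. Nickel is a group-10 element; Ni(II) is therefore d⁸. Fluoride is a weak-field ligand. With weak-field ligands the CFSE gain from square planar is small, so a 3d d⁸ ion takes the sterically preferred tetrahedral geometry. → tetrahedral.
For [Pd(bipy)₂]²⁺: Ligand charges: 2,2′-bipyridine is neutral. With an overall charge of +2 the palladium centre must be in the +2 oxidation state. Palladium is a group-10 element; Pd(II) is therefore d⁸. A 4d d⁸ ion has a large crystal-field splitting; square planar leaves the high-energy d_{x²−y²} orbital empty and maximises CFSE. → square planar.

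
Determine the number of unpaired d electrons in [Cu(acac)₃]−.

1 unpaired electron

Summing ligand charges against the −1 overall charge gives an oxidation state of +2 for copper.
Copper is a group-11 element; Cu(II) is therefore d⁹.
Counting donor atoms: 3×acetylacetonate (bidentate) → 6 donors. Coordination number = 6.
In an octahedral field the d⁹ configuration is t₂g⁶e_g³ (only one arrangement possible), giving 1 unpaired electron.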